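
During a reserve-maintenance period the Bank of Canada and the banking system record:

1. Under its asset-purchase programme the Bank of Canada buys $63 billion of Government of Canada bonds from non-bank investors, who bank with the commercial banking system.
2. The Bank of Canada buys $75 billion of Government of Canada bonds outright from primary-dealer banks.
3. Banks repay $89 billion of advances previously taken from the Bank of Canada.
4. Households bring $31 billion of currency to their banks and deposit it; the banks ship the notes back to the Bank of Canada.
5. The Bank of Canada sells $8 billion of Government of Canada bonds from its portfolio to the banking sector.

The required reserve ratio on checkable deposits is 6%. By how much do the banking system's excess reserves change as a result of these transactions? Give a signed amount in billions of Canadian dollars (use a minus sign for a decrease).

Asset purchase (from non-banks) $63 billion: reserves +$63B, deposits +$63B.
OMO purchase (from banks) $75 billion: reserves +$75B, deposits 0.
Discount-window repayment $89 billion: reserves −$89B, deposits 0.
Currency deposit $31 billion: reserves +$31B, deposits +$31B.
OMO sale (to banks) $8 billion: reserves −$8B, deposits 0.
Totals: Δreserves = +$72B, Δdeposits = +$94B.
Δrequired reserves = 6% × +$94B = +$5.64B.
Δexcess reserves = Δreserves − Δrequired = +$72B − (+$5.64B) = +$66.36 billion.

+$66.36 billion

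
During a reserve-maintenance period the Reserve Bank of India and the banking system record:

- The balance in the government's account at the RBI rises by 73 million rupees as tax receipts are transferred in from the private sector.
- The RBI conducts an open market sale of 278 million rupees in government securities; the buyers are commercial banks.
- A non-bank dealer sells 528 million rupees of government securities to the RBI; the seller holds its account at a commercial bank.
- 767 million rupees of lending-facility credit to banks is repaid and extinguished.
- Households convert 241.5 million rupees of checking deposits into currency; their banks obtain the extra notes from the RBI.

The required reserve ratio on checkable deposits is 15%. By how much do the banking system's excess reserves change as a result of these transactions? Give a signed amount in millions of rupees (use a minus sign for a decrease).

Government account inflow 73 million rupees: reserves −73M, deposits −73M.
OMO sale (to banks) 278 million rupees: reserves −278M, deposits 0.
Asset purchase (from non-banks) 528 million rupees: reserves +528M, deposits +528M.
Discount-window repayment 767 million rupees: reserves −767M, deposits 0.
Currency withdrawal 241.5 million rupees: reserves −241.5M, deposits −241.5M.
Totals: Δreserves = −831.5M, Δdeposits = +213.5M.
Δrequired reserves = 15% × +213.5M = +32.025M.
Δexcess reserves = Δreserves − Δrequired = −831.5M − (+32.025M) = -863.525 million.

-863.525 million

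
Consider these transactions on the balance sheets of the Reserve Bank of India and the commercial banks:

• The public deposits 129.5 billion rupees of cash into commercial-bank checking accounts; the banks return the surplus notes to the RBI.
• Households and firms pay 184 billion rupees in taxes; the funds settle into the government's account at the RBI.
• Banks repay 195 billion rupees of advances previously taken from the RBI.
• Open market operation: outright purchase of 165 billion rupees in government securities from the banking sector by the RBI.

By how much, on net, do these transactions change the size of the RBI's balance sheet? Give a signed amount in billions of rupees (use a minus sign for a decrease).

RBI balance sheet:
  Assets:      Securities +165B, Loans to banks −195B
  Liabilities: Bank reserves −84.5B, Currency in circulation −129.5B, Government deposits +184B
Change in total RBI assets = -30 billion.

-30 billion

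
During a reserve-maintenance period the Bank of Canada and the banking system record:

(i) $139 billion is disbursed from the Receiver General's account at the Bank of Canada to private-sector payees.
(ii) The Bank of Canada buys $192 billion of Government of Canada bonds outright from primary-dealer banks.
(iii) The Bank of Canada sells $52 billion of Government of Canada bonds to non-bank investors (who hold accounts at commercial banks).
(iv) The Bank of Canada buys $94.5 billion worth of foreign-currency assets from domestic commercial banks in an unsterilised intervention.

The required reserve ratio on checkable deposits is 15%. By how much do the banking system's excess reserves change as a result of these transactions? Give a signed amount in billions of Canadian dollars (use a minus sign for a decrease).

+$360.45 billion

Government spending $139 billion: reserves +$139B, deposits +$139B.
OMO purchase (from banks) $192 billion: reserves +$192B, deposits 0.
Asset sale (to non-banks) $52 billion: reserves −$52B, deposits −$52B.
FX purchase $94.5 billion: reserves +$94.5B, deposits 0.
Totals: Δreserves = +$373.5B, Δdeposits = +$87B.
Δrequired reserves = 15% × +$87B = +$13.05B.
Δexcess reserves = Δreserves − Δrequired = +$373.5B − (+$13.05B) = +$360.45 billion.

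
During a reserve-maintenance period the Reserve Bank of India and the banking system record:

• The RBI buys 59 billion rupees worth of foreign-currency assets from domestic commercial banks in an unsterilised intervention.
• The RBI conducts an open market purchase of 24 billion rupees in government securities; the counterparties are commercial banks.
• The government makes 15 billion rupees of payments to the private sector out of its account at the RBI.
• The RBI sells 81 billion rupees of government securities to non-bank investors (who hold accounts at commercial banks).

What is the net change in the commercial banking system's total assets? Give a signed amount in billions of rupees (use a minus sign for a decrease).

-66 billion

FX purchase 59 billion rupees: just an asset swap on bank balance sheets → 0.
OMO purchase (from banks) 24 billion rupees: just an asset swap on bank balance sheets → 0.
Government spending 15 billion rupees: bank balance sheets expand → +15B.
Asset sale (to non-banks) 81 billion rupees: bank balance sheets shrink → −81B.
Net: 0 + 0 + 15 − 81 = -66 billion.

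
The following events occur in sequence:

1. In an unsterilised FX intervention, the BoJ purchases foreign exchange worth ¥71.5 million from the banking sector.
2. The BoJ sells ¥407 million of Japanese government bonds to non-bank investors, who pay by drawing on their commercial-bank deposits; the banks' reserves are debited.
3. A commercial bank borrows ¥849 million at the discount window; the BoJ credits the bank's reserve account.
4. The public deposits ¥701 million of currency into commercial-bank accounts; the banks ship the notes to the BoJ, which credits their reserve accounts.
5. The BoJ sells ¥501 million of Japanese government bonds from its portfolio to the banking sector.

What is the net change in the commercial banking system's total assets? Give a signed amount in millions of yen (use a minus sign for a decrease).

BoJ balance sheet:
  Assets:      Securities −¥908M, Loans to banks +¥849M, Foreign assets +¥71.5M
  Liabilities: Bank reserves +¥713.5M, Currency in circulation −¥701M
Commercial banking system:
  Assets:      Reserves at CB +¥713.5M, Securities +¥501M, Foreign assets −¥71.5M
  Liabilities: Checkable deposits +¥294M, Borrowings from CB +¥849M
Change in total bank assets = +¥1143 million.

+¥1143 million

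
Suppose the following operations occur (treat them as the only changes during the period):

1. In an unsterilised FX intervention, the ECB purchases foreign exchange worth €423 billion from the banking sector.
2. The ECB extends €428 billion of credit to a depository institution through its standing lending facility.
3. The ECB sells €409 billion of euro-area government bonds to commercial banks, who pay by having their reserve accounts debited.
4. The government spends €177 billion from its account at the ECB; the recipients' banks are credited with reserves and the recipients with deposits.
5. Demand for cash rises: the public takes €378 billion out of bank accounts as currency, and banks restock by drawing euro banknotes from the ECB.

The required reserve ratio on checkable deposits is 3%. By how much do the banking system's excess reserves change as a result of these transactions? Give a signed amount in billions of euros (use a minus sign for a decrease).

+€247.03 billion

FX purchase €423 billion: reserves +€423B, deposits 0.
Discount-window loan €428 billion: reserves +€428B, deposits 0.
OMO sale (to banks) €409 billion: reserves −€409B, deposits 0.
Government spending €177 billion: reserves +€177B, deposits +€177B.
Currency withdrawal €378 billion: reserves −€378B, deposits −€378B.
Totals: Δreserves = +€241B, Δdeposits = −€201B.
Δrequired reserves = 3% × −€201B = −€6.03B.
Δexcess reserves = Δreserves − Δrequired = +€241B − (−€6.03B) = +€247.03 billion.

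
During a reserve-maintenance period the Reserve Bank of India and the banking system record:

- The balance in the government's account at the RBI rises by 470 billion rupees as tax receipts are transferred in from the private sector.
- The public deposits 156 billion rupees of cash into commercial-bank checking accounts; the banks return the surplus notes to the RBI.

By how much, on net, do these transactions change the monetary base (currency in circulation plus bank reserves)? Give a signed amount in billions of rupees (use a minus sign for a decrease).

-470 billion

RBI balance sheet:
  Assets:      no change
  Liabilities: Bank reserves −314B, Currency in circulation −156B, Government deposits +470B
Monetary base = currency + reserves: −156B + (−314B) = -470 billion.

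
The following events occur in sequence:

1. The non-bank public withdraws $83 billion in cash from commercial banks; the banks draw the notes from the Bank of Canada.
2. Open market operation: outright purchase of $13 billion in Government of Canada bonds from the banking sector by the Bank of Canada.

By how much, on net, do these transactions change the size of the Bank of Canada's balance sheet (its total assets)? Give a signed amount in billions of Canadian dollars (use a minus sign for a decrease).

+$13 billion

Bank of Canada balance sheet:
  Assets:      Securities +$13B
  Liabilities: Bank reserves −$70B, Currency in circulation +$83B
Commercial banking system:
  Assets:      Reserves at CB −$70B, Securities −$13B
  Liabilities: Checkable deposits −$83B
Change in total Bank of Canada assets = +$13 billion.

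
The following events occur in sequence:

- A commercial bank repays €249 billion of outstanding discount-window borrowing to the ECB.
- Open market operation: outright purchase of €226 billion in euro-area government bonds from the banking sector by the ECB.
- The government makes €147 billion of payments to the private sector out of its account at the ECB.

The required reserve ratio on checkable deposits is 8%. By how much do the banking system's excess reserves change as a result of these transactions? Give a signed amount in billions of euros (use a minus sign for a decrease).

Discount-window repayment €249 billion: reserves −€249B, deposits 0.
OMO purchase (from banks) €226 billion: reserves +€226B, deposits 0.
Government spending €147 billion: reserves +€147B, deposits +€147B.
Totals: Δreserves = +€124B, Δdeposits = +€147B.
Δrequired reserves = 8% × +€147B = +€11.76B.
Δexcess reserves = Δreserves − Δrequired = +€124B − (+€11.76B) = +€112.24 billion.

+€112.24 billion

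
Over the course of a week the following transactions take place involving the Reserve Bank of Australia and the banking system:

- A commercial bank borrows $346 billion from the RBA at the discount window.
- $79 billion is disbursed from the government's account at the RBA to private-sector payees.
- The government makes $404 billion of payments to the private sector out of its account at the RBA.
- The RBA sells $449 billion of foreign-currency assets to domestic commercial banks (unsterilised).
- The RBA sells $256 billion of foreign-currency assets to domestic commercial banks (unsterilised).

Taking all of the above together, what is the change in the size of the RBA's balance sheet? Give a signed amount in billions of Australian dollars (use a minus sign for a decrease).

-$359 billion

RBA balance sheet:
  Assets:      Loans to banks +$346B, Foreign assets −$705B
  Liabilities: Bank reserves +$124B, Government deposits −$483B
Change in total RBA assets = -$359 billion.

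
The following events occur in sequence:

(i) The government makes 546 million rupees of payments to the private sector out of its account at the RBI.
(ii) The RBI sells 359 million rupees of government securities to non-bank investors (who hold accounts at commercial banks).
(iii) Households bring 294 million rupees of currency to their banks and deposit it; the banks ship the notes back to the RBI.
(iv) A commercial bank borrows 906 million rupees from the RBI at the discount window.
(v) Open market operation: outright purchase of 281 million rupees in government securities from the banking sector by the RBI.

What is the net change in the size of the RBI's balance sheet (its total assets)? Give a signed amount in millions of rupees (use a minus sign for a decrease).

RBI balance sheet:
  Assets:      Securities −78M, Loans to banks +906M
  Liabilities: Bank reserves +1668M, Currency in circulation −294M, Government deposits −546M
Commercial banking system:
  Assets:      Reserves at CB +1668M, Securities −281M
  Liabilities: Checkable deposits +481M, Borrowings from CB +906M
Change in total RBI assets = +828 million.

+828 million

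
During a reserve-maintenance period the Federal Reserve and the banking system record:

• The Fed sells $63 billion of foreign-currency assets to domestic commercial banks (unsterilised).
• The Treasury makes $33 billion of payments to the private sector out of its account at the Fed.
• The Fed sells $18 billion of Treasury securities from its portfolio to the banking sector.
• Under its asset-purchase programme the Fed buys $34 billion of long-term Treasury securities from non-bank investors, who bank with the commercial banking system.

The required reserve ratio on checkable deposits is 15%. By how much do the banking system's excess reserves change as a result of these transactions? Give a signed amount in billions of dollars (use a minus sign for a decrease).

FX sale $63 billion: reserves −$63B, deposits 0.
Government spending $33 billion: reserves +$33B, deposits +$33B.
OMO sale (to banks) $18 billion: reserves −$18B, deposits 0.
Asset purchase (from non-banks) $34 billion: reserves +$34B, deposits +$34B.
Totals: Δreserves = −$14B, Δdeposits = +$67B.
Δrequired reserves = 15% × +$67B = +$10.05B.
Δexcess reserves = Δreserves − Δrequired = −$14B − (+$10.05B) = -$24.05 billion.

-$24.05 billion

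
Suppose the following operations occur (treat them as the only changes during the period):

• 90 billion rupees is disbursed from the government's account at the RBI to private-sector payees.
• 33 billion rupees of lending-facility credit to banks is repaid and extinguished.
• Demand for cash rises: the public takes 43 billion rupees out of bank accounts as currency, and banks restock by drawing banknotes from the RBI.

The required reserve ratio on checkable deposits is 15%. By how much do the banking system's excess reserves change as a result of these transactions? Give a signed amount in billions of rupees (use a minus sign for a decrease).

Government spending 90 billion rupees: reserves +90B, deposits +90B.
Discount-window repayment 33 billion rupees: reserves −33B, deposits 0.
Currency withdrawal 43 billion rupees: reserves −43B, deposits −43B.
Totals: Δreserves = +14B, Δdeposits = +47B.
Δrequired reserves = 15% × +47B = +7.05B.
Δexcess reserves = Δreserves − Δrequired = +14B − (+7.05B) = +6.95 billion.

+6.95 billion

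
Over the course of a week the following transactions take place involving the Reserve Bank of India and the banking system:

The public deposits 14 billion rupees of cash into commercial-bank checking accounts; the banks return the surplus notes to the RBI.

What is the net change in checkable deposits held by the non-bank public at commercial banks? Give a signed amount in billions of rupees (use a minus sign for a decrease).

+14 billion

RBI balance sheet:
  Assets:      no change
  Liabilities: Bank reserves +14B, Currency in circulation −14B
Commercial banking system:
  Assets:      Reserves at CB +14B
  Liabilities: Checkable deposits +14B
So the change in checkable deposits held by the non-bank public at commercial banks is +14 billion.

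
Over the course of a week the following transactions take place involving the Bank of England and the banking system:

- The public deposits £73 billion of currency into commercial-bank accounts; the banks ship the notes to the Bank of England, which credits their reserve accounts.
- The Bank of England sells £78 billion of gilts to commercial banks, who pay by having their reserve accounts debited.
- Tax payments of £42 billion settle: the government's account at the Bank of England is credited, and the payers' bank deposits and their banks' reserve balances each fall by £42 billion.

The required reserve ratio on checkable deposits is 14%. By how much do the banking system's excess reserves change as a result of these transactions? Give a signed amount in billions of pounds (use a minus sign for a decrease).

Currency deposit £73 billion: reserves +£73B, deposits +£73B.
OMO sale (to banks) £78 billion: reserves −£78B, deposits 0.
Government account inflow £42 billion: reserves −£42B, deposits −£42B.
Totals: Δreserves = −£47B, Δdeposits = +£31B.
Δrequired reserves = 14% × +£31B = +£4.34B.
Δexcess reserves = Δreserves − Δrequired = −£47B − (+£4.34B) = -£51.34 billion.

-£51.34 billion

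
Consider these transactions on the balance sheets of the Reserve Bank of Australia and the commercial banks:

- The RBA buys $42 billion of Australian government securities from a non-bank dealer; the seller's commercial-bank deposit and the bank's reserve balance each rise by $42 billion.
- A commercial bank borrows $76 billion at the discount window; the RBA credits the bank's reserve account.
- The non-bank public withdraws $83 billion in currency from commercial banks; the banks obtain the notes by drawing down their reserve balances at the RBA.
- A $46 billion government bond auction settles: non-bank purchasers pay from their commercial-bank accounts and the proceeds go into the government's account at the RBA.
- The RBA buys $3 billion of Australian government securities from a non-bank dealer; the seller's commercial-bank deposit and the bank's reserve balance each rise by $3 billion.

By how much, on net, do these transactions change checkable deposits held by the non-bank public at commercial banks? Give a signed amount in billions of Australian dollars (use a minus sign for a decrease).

-$84 billion

RBA balance sheet:
  Assets:      Securities +$45B, Loans to banks +$76B
  Liabilities: Bank reserves −$8B, Currency in circulation +$83B, Government deposits +$46B
Commercial banking system:
  Assets:      Reserves at CB −$8B
  Liabilities: Checkable deposits −$84B, Borrowings from CB +$76B
So the change in checkable deposits held by the non-bank public at commercial banks is -$84 billion.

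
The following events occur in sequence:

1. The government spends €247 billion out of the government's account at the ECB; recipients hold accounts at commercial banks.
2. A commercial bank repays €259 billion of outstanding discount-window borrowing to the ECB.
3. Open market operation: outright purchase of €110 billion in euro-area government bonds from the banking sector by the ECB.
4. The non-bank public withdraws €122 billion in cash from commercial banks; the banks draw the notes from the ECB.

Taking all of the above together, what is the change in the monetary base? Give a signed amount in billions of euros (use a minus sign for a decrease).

+€98 billion

ECB balance sheet:
  Assets:      Securities +€110B, Loans to banks −€259B
  Liabilities: Bank reserves −€24B, Currency in circulation +€122B, Government deposits −€247B
Commercial banking system:
  Assets:      Reserves at CB −€24B, Securities −€110B
  Liabilities: Checkable deposits +€125B, Borrowings from CB −€259B
Monetary base = currency + reserves: +€122B + (−€24B) = +€98 billion.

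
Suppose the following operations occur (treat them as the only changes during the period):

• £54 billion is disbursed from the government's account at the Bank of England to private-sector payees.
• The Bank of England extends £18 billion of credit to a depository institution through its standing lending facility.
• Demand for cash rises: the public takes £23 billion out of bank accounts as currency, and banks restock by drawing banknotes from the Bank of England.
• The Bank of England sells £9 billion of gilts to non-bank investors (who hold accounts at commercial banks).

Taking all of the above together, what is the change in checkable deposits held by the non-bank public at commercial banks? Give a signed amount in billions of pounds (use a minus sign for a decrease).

+£22 billion

Government spending £54 billion: non-bank counterparties' bank balances rise → +£54B.
Discount-window loan £18 billion: the counterparty is a bank, so public deposits are unchanged → 0.
Currency withdrawal £23 billion: non-bank counterparties' bank balances fall → −£23B.
Asset sale (to non-banks) £9 billion: non-bank counterparties' bank balances fall → −£9B.
Net: 54 + 0 − 23 − 9 = +£22 billion.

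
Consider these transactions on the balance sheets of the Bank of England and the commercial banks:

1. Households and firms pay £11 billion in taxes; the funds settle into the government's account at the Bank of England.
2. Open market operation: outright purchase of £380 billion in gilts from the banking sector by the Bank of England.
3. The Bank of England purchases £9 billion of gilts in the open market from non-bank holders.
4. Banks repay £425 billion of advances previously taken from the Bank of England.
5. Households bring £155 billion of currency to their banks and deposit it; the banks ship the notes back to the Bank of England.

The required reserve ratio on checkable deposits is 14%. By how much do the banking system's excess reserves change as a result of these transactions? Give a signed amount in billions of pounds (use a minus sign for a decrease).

Government account inflow £11 billion: reserves −£11B, deposits −£11B.
OMO purchase (from banks) £380 billion: reserves +£380B, deposits 0.
Asset purchase (from non-banks) £9 billion: reserves +£9B, deposits +£9B.
Discount-window repayment £425 billion: reserves −£425B, deposits 0.
Currency deposit £155 billion: reserves +£155B, deposits +£155B.
Totals: Δreserves = +£108B, Δdeposits = +£153B.
Δrequired reserves = 14% × +£153B = +£21.42B.
Δexcess reserves = Δreserves − Δrequired = +£108B − (+£21.42B) = +£86.58 billion.

+£86.58 billion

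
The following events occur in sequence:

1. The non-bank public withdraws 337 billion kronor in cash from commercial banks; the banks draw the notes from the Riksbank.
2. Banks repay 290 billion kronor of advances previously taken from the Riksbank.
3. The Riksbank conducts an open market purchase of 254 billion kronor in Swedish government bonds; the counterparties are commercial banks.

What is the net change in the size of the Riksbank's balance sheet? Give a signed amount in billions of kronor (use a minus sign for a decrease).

Currency withdrawal 337 billion kronor: only the composition of liabilities changes → 0.
Discount-window repayment 290 billion kronor: a Riksbank asset is shed → −290B.
OMO purchase (from banks) 254 billion kronor: a Riksbank asset is acquired → +254B.
Net: 0 − 290 + 254 = -36 billion.

-36 billion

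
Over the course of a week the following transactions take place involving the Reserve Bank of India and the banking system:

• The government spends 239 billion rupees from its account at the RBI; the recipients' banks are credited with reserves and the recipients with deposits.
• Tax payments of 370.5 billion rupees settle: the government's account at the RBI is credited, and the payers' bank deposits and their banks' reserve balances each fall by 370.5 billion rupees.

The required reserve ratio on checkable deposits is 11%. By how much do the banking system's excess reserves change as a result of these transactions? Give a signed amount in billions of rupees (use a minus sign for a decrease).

Government spending 239 billion rupees: reserves +239B, deposits +239B.
Government account inflow 370.5 billion rupees: reserves −370.5B, deposits −370.5B.
Totals: Δreserves = −131.5B, Δdeposits = −131.5B.
Δrequired reserves = 11% × −131.5B = −14.465B.
Δexcess reserves = Δreserves − Δrequired = −131.5B − (−14.465B) = -117.035 billion.

-117.035 billion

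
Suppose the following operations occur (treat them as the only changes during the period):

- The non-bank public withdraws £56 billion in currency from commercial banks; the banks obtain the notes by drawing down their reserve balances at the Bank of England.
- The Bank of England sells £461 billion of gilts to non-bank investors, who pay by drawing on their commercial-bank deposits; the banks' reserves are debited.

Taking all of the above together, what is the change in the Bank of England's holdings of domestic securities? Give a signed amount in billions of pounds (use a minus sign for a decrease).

-£461 billion

Currency withdrawal £56 billion: the Bank of England's securities portfolio is untouched → 0.
Asset sale (to non-banks) £461 billion: securities removed from the Bank of England's portfolio → −£461B.
Net: 0 − 461 = -£461 billion.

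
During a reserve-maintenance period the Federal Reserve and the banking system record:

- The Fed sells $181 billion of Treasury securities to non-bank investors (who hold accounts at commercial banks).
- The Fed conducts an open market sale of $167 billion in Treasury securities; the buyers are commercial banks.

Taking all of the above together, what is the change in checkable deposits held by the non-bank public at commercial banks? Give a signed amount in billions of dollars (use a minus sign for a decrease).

Asset sale (to non-banks) $181 billion: non-bank counterparties' bank balances fall → −$181B.
OMO sale (to banks) $167 billion: the counterparty is a bank, so public deposits are unchanged → 0.
Net: −181 + 0 = -$181 billion.

-$181 billion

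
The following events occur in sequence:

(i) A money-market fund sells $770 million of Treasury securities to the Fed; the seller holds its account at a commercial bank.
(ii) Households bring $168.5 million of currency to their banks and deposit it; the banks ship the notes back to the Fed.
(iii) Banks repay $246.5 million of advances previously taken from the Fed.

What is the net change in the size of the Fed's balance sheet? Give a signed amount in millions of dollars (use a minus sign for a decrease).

+$523.5 million

Asset purchase (from non-banks) $770 million: a Fed asset is acquired → +$770M.
Currency deposit $168.5 million: only the composition of liabilities changes → 0.
Discount-window repayment $246.5 million: a Fed asset is shed → −$246.5M.
Net: 770 + 0 − 246.5 = +$523.5 million.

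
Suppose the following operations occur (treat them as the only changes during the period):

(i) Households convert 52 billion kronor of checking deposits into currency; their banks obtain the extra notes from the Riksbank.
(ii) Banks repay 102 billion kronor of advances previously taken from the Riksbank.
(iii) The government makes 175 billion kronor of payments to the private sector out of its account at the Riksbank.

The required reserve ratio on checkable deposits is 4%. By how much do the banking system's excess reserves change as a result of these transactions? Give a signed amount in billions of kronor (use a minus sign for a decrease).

Currency withdrawal 52 billion kronor: reserves −52B, deposits −52B.
Discount-window repayment 102 billion kronor: reserves −102B, deposits 0.
Government spending 175 billion kronor: reserves +175B, deposits +175B.
Totals: Δreserves = +21B, Δdeposits = +123B.
Δrequired reserves = 4% × +123B = +4.92B.
Δexcess reserves = Δreserves − Δrequired = +21B − (+4.92B) = +16.08 billion.

+16.08 billion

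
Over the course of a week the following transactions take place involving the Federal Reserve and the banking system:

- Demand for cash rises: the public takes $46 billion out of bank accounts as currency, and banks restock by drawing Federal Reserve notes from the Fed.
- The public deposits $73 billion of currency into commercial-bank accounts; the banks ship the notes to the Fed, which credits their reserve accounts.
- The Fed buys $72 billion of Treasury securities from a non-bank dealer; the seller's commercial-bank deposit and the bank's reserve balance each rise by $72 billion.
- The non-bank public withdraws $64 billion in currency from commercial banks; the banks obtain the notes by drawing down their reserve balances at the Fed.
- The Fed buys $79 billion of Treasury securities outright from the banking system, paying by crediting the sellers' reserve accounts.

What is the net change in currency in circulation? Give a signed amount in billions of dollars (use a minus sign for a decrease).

Currency withdrawal $46 billion: notes leave the central bank → +$46B.
Currency deposit $73 billion: notes return to the central bank → −$73B.
Asset purchase (from non-banks) $72 billion: no currency enters or leaves circulation → 0.
Currency withdrawal $64 billion: notes leave the central bank → +$64B.
OMO purchase (from banks) $79 billion: no currency enters or leaves circulation → 0.
Net: 46 − 73 + 0 + 64 + 0 = +$37 billion.

+$37 billion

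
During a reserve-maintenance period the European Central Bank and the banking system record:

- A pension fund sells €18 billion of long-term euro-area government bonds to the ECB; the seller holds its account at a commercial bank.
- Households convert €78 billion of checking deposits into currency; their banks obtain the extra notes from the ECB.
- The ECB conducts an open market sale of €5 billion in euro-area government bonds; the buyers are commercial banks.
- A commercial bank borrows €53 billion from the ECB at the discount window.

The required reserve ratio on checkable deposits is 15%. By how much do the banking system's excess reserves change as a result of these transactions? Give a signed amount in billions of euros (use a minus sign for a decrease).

Asset purchase (from non-banks) €18 billion: reserves +€18B, deposits +€18B.
Currency withdrawal €78 billion: reserves −€78B, deposits −€78B.
OMO sale (to banks) €5 billion: reserves −€5B, deposits 0.
Discount-window loan €53 billion: reserves +€53B, deposits 0.
Totals: Δreserves = −€12B, Δdeposits = −€60B.
Δrequired reserves = 15% × −€60B = −€9B.
Δexcess reserves = Δreserves − Δrequired = −€12B − (−€9B) = -€3 billion.

-€3 billion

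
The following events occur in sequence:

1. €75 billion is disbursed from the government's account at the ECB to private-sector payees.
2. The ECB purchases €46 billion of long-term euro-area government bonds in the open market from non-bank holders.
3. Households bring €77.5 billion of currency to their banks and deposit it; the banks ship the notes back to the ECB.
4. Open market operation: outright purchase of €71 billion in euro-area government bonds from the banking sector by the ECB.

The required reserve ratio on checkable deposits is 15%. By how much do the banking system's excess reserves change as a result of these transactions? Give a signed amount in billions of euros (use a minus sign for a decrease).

Government spending €75 billion: reserves +€75B, deposits +€75B.
Asset purchase (from non-banks) €46 billion: reserves +€46B, deposits +€46B.
Currency deposit €77.5 billion: reserves +€77.5B, deposits +€77.5B.
OMO purchase (from banks) €71 billion: reserves +€71B, deposits 0.
Totals: Δreserves = +€269.5B, Δdeposits = +€198.5B.
Δrequired reserves = 15% × +€198.5B = +€29.775B.
Δexcess reserves = Δreserves − Δrequired = +€269.5B − (+€29.775B) = +€239.725 billion.

+€239.725 billion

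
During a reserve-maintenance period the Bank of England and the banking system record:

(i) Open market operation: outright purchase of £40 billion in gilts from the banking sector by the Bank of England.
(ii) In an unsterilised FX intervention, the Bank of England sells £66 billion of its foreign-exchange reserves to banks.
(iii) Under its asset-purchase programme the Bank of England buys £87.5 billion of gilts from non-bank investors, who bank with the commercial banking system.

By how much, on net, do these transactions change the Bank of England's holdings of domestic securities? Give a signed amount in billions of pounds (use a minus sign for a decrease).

+£127.5 billion

OMO purchase (from banks) £40 billion: securities added to the Bank of England's portfolio → +£40B.
FX sale £66 billion: the Bank of England's securities portfolio is untouched → 0.
Asset purchase (from non-banks) £87.5 billion: securities added to the Bank of England's portfolio → +£87.5B.
Net: 40 + 0 + 87.5 = +£127.5 billion.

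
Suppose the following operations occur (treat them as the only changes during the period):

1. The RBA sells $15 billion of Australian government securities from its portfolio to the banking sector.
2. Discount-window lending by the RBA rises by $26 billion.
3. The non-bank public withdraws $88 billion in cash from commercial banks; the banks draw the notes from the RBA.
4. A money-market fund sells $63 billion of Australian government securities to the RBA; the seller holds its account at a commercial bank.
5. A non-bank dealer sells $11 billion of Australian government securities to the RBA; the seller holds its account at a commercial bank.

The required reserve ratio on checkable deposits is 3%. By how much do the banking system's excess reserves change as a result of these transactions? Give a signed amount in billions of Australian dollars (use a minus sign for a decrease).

OMO sale (to banks) $15 billion: reserves −$15B, deposits 0.
Discount-window loan $26 billion: reserves +$26B, deposits 0.
Currency withdrawal $88 billion: reserves −$88B, deposits −$88B.
Asset purchase (from non-banks) $63 billion: reserves +$63B, deposits +$63B.
Asset purchase (from non-banks) $11 billion: reserves +$11B, deposits +$11B.
Totals: Δreserves = −$3B, Δdeposits = −$14B.
Δrequired reserves = 3% × −$14B = −$0.42B.
Δexcess reserves = Δreserves − Δrequired = −$3B − (−$0.42B) = -$2.58 billion.

-$2.58 billion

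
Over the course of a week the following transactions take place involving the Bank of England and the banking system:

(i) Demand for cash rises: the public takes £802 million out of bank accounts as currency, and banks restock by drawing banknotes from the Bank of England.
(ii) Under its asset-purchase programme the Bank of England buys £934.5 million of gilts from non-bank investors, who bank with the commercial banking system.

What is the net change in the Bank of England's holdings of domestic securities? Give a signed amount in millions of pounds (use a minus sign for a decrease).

+£934.5 million

Currency withdrawal £802 million: the Bank of England's securities portfolio is untouched → 0.
Asset purchase (from non-banks) £934.5 million: securities added to the Bank of England's portfolio → +£934.5M.
Net: 0 + 934.5 = +£934.5 million.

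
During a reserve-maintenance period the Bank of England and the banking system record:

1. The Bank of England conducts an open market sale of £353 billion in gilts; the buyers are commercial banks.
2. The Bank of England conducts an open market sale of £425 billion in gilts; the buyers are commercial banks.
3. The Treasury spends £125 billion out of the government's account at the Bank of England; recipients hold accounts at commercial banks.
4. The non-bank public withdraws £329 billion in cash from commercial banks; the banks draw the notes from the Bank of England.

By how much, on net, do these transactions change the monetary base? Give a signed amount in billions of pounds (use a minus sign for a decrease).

-£653 billion

Bank of England balance sheet:
  Assets:      Securities −£778B
  Liabilities: Bank reserves −£982B, Currency in circulation +£329B, Government deposits −£125B
Commercial banking system:
  Assets:      Reserves at CB −£982B, Securities +£778B
  Liabilities: Checkable deposits −£204B
Monetary base = currency + reserves: +£329B + (−£982B) = -£653 billion.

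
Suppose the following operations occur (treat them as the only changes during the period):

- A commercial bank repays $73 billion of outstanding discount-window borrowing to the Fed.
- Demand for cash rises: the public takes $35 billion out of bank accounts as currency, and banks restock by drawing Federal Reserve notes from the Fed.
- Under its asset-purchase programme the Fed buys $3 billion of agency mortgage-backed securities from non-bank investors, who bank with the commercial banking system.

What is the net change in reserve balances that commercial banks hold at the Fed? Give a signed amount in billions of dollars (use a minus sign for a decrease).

-$105 billion

Fed balance sheet:
  Assets:      Securities +$3B, Loans to banks −$73B
  Liabilities: Bank reserves −$105B, Currency in circulation +$35B
Commercial banking system:
  Assets:      Reserves at CB −$105B
  Liabilities: Checkable deposits −$32B, Borrowings from CB −$73B
So the change in reserve balances that commercial banks hold at the Fed is -$105 billion.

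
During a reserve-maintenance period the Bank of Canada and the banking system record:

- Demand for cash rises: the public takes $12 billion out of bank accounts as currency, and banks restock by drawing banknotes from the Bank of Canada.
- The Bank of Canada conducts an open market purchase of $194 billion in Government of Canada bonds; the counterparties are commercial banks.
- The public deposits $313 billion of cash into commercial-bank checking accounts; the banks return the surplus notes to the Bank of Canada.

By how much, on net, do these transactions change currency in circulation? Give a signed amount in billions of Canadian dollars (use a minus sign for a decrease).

Currency withdrawal $12 billion: notes leave the central bank → +$12B.
OMO purchase (from banks) $194 billion: no currency enters or leaves circulation → 0.
Currency deposit $313 billion: notes return to the central bank → −$313B.
Net: 12 + 0 − 313 = -$301 billion.

-$301 billion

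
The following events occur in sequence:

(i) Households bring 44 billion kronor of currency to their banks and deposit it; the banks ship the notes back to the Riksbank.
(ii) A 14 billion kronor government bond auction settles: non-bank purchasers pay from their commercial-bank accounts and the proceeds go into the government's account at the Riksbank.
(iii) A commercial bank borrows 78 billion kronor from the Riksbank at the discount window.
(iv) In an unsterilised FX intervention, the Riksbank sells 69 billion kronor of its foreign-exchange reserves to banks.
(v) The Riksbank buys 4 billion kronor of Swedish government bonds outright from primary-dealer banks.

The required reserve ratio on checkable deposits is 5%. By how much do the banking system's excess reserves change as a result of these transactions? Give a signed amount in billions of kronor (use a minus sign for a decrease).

+41.5 billion

Currency deposit 44 billion kronor: reserves +44B, deposits +44B.
Government account inflow 14 billion kronor: reserves −14B, deposits −14B.
Discount-window loan 78 billion kronor: reserves +78B, deposits 0.
FX sale 69 billion kronor: reserves −69B, deposits 0.
OMO purchase (from banks) 4 billion kronor: reserves +4B, deposits 0.
Totals: Δreserves = +43B, Δdeposits = +30B.
Δrequired reserves = 5% × +30B = +1.5B.
Δexcess reserves = Δreserves − Δrequired = +43B − (+1.5B) = +41.5 billion.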